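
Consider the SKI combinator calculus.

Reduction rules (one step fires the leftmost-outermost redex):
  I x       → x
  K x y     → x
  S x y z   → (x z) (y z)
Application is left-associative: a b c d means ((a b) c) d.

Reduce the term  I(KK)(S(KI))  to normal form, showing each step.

Answer: normal form = K  (in 2 steps)

Working:
  start: I(KK)(S(KI))
  step 1: KK(S(KI))
  step 2: K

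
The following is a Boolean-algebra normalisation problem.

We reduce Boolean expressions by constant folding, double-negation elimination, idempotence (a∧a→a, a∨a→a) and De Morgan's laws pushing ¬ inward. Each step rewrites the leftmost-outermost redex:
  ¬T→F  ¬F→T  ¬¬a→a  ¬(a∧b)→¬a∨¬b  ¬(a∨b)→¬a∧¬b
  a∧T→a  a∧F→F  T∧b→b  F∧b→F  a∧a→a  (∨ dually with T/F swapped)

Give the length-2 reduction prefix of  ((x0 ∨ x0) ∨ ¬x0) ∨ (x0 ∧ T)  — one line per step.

Answer: after 2 steps: (x0 ∨ ¬x0) ∨ x0

Derivation:
  start: ((x0 ∨ x0) ∨ ¬x0) ∨ (x0 ∧ T)
  →1  (x0 ∨ ¬x0) ∨ (x0 ∧ T)
  →2  (x0 ∨ ¬x0) ∨ x0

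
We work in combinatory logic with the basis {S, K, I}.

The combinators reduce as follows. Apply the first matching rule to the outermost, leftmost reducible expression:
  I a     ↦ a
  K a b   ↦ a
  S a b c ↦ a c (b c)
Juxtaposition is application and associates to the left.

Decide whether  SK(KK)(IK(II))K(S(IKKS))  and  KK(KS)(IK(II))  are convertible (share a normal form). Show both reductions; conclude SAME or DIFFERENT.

Term A:
  start: SK(KK)(IK(II))K(S(IKKS))
  →1  K(IK(II))(KK(IK(II)))K(S(IKKS))
  →2  IK(II)K(S(IKKS))
  →3  K(II)K(S(IKKS))
  →4  II(S(IKKS))
  →5  I(S(IKKS))
  →6  S(IKKS)
  →7  S(KKS)
  →8  SK

Term B:
  start: KK(KS)(IK(II))
  →1  K(IK(II))
  →2  K(K(II))
  →3  K(KI)

Answer: DIFFERENT — A ⇓ SK, B ⇓ K(KI)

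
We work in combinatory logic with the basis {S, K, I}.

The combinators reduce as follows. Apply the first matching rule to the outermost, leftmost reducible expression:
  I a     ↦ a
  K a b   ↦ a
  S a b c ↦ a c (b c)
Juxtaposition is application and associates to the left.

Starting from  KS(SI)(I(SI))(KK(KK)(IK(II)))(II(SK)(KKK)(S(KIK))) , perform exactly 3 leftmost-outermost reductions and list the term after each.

  start: KS(SI)(I(SI))(KK(KK)(IK(II)))(II(SK)(KKK)(S(KIK)))
  step 1: S(I(SI))(KK(KK)(IK(II)))(II(SK)(KKK)(S(KIK)))
  step 2: I(SI)(II(SK)(KKK)(S(KIK)))(KK(KK)(IK(II))(II(SK)(KKK)(S(KIK))))
  step 3: SI(II(SK)(KKK)(S(KIK)))(KK(KK)(IK(II))(II(SK)(KKK)(S(KIK))))

Answer: after 3 steps: SI(II(SK)(KKK)(S(KIK)))(KK(KK)(IK(II))(II(SK)(KKK)(S(KIK))))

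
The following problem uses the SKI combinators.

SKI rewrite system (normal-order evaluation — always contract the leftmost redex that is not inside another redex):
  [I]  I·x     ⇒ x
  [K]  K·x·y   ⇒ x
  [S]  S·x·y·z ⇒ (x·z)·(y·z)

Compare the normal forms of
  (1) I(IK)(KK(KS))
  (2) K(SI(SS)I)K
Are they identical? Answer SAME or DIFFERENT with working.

Term A:
  start: I(IK)(KK(KS))
  →1  IK(KK(KS))
  →2  K(KK(KS))
  →3  KK

Term B:
  start: K(SI(SS)I)K
  →1  SI(SS)I
  →2  II(SSI)
  →3  I(SSI)
  →4  SSI

Answer: DIFFERENT — A ⇓ KK, B ⇓ SSI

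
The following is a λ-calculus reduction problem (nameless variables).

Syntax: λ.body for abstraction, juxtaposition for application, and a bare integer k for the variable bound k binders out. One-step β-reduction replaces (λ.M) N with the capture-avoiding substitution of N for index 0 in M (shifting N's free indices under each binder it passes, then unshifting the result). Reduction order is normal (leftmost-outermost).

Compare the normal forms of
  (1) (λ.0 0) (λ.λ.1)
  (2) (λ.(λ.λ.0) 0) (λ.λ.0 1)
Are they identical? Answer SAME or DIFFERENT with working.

Term A:
  start: (λ.0 0) (λ.λ.1)
  step 1: (λ.λ.1) (λ.λ.1)
  step 2: λ.λ.λ.1

Term B:
  start: (λ.(λ.λ.0) 0) (λ.λ.0 1)
  step 1: (λ.λ.0) (λ.λ.0 1)
  step 2: λ.0

Answer: DIFFERENT — A ⇓ λ.λ.λ.1, B ⇓ λ.0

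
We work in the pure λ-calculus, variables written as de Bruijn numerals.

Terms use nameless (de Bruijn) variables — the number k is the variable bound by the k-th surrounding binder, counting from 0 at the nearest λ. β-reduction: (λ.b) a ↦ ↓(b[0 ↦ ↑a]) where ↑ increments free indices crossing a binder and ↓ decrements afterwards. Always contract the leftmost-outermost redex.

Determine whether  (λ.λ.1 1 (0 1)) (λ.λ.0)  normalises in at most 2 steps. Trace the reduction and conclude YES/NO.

Answer: NO — after 2 steps the term is λ.(λ.0) (0 (λ.λ.0)), not yet normal

Reduction:
  start: (λ.λ.1 1 (0 1)) (λ.λ.0)
  →1  λ.(λ.λ.0) (λ.λ.0) (0 (λ.λ.0))
  →2  λ.(λ.0) (0 (λ.λ.0))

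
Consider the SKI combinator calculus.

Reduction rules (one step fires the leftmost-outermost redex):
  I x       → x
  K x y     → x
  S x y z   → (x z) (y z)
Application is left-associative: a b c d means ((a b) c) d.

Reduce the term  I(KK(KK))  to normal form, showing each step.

  start: I(KK(KK))
  step 1: KK(KK)
  step 2: K

Answer: normal form = K  (in 2 steps)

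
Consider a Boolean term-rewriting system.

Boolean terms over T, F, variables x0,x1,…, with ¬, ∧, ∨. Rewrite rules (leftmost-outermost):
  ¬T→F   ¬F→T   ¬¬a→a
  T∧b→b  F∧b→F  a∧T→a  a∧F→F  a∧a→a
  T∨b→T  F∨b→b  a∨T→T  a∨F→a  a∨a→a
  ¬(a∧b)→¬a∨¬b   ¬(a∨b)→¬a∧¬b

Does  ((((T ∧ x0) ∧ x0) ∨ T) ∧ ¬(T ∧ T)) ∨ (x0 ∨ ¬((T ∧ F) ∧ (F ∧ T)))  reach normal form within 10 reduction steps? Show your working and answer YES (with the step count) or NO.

Answer: NO — after 10 steps the term is x0 ∨ (¬F ∨ ¬(F ∧ T)), not yet normal

Derivation:
  start: ((((T ∧ x0) ∧ x0) ∨ T) ∧ ¬(T ∧ T)) ∨ (x0 ∨ ¬((T ∧ F) ∧ (F ∧ T)))
  →1  (T ∧ ¬(T ∧ T)) ∨ (x0 ∨ ¬((T ∧ F) ∧ (F ∧ T)))
  →2  ¬(T ∧ T) ∨ (x0 ∨ ¬((T ∧ F) ∧ (F ∧ T)))
  →3  (¬T ∨ ¬T) ∨ (x0 ∨ ¬((T ∧ F) ∧ (F ∧ T)))
  →4  ¬T ∨ (x0 ∨ ¬((T ∧ F) ∧ (F ∧ T)))
  →5  F ∨ (x0 ∨ ¬((T ∧ F) ∧ (F ∧ T)))
  →6  x0 ∨ ¬((T ∧ F) ∧ (F ∧ T))
  →7  x0 ∨ (¬(T ∧ F) ∨ ¬(F ∧ T))
  →8  x0 ∨ ((¬T ∨ ¬F) ∨ ¬(F ∧ T))
  →9  x0 ∨ ((F ∨ ¬F) ∨ ¬(F ∧ T))
  →10  x0 ∨ (¬F ∨ ¬(F ∧ T))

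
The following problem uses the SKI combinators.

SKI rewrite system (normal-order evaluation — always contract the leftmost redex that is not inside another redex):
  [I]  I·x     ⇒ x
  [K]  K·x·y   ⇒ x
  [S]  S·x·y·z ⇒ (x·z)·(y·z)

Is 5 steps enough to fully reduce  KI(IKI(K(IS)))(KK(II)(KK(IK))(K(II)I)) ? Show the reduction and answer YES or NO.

Answer: YES — reaches normal form K in 5 ≤ 5 steps

Derivation:
  start: KI(IKI(K(IS)))(KK(II)(KK(IK))(K(II)I))
  →1  I(KK(II)(KK(IK))(K(II)I))
  →2  KK(II)(KK(IK))(K(II)I)
  →3  K(KK(IK))(K(II)I)
  →4  KK(IK)
  →5  K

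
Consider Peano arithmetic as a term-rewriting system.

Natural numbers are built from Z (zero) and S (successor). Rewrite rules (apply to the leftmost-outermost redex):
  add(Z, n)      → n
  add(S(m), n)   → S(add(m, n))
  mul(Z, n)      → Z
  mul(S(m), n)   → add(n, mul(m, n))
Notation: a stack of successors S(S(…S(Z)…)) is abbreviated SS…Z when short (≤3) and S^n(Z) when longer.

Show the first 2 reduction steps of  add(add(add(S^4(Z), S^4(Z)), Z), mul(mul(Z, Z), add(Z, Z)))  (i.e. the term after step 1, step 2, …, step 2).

Answer: after 2 steps: add(S(add(add(SSSZ, S^4(Z)), Z)), mul(mul(Z, Z), add(Z, Z)))

Working:
  start: add(add(add(S^4(Z), S^4(Z)), Z), mul(mul(Z, Z), add(Z, Z)))
  step 1: add(add(S(add(SSSZ, S^4(Z))), Z), mul(mul(Z, Z), add(Z, Z)))
  step 2: add(S(add(add(SSSZ, S^4(Z)), Z)), mul(mul(Z, Z), add(Z, Z)))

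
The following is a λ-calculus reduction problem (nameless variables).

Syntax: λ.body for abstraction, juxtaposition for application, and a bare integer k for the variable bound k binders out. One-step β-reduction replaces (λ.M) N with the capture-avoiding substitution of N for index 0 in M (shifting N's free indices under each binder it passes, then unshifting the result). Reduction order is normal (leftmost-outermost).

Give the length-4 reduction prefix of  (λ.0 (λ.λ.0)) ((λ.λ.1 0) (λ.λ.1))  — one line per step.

Answer: after 4 steps: λ.λ.λ.0

Working:
  start: (λ.0 (λ.λ.0)) ((λ.λ.1 0) (λ.λ.1))
  [1] (λ.λ.1 0) (λ.λ.1) (λ.λ.0)
  [2] (λ.(λ.λ.1) 0) (λ.λ.0)
  [3] (λ.λ.1) (λ.λ.0)
  [4] λ.λ.λ.0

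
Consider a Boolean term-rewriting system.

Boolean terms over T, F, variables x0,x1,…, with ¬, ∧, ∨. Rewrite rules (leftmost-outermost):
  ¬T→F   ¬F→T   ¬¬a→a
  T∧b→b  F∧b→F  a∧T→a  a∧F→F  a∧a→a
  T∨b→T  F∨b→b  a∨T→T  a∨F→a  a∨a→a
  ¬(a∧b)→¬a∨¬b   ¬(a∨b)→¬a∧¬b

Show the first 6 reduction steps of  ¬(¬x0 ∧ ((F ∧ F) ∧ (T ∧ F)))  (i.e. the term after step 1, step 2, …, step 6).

  start: ¬(¬x0 ∧ ((F ∧ F) ∧ (T ∧ F)))
  step 1: ¬¬x0 ∨ ¬((F ∧ F) ∧ (T ∧ F))
  step 2: x0 ∨ ¬((F ∧ F) ∧ (T ∧ F))
  step 3: x0 ∨ (¬(F ∧ F) ∨ ¬(T ∧ F))
  step 4: x0 ∨ ((¬F ∨ ¬F) ∨ ¬(T ∧ F))
  step 5: x0 ∨ (¬F ∨ ¬(T ∧ F))
  step 6: x0 ∨ (T ∨ ¬(T ∧ F))

Answer: after 6 steps: x0 ∨ (T ∨ ¬(T ∧ F))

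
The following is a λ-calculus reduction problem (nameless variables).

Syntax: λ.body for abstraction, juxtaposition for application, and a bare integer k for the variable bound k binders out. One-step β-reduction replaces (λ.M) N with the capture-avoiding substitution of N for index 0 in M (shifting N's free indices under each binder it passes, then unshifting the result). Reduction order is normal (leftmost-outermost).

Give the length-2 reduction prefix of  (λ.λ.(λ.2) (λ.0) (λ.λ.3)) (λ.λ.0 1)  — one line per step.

  start: (λ.λ.(λ.2) (λ.0) (λ.λ.3)) (λ.λ.0 1)
  →1  λ.(λ.λ.λ.0 1) (λ.0) (λ.λ.λ.λ.0 1)
  →2  λ.(λ.λ.0 1) (λ.λ.λ.λ.0 1)

Answer: after 2 steps: λ.(λ.λ.0 1) (λ.λ.λ.λ.0 1)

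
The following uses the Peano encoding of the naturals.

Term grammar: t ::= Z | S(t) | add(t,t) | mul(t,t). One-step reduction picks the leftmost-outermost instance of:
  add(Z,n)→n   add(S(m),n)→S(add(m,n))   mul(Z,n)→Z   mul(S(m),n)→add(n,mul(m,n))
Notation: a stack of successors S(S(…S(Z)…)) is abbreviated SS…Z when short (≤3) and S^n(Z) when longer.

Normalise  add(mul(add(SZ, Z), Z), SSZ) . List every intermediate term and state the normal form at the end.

  start: add(mul(add(SZ, Z), Z), SSZ)
  [1] add(mul(S(add(Z, Z)), Z), SSZ)
  [2] add(add(Z, mul(add(Z, Z), Z)), SSZ)
  [3] add(mul(add(Z, Z), Z), SSZ)
  [4] add(mul(Z, Z), SSZ)
  [5] add(Z, SSZ)
  [6] SSZ

Answer: normal form = SSZ  (in 6 steps)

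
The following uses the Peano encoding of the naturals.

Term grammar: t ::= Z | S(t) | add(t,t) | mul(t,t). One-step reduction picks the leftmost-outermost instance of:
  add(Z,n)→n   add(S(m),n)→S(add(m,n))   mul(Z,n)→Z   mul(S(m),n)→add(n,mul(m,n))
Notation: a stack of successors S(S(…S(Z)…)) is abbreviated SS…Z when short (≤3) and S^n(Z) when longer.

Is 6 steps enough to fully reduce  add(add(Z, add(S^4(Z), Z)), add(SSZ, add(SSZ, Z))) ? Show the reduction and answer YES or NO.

  start: add(add(Z, add(S^4(Z), Z)), add(SSZ, add(SSZ, Z)))
  step 1: add(add(S^4(Z), Z), add(SSZ, add(SSZ, Z)))
  step 2: add(S(add(SSSZ, Z)), add(SSZ, add(SSZ, Z)))
  step 3: S(add(add(SSSZ, Z), add(SSZ, add(SSZ, Z))))
  step 4: S(add(S(add(SSZ, Z)), add(SSZ, add(SSZ, Z))))
  step 5: S(S(add(add(SSZ, Z), add(SSZ, add(SSZ, Z)))))
  step 6: S(S(add(S(add(SZ, Z)), add(SSZ, add(SSZ, Z)))))

Answer: NO — after 6 steps the term is S(S(add(S(add(SZ, Z)), add(SSZ, add(SSZ, Z))))), not yet normal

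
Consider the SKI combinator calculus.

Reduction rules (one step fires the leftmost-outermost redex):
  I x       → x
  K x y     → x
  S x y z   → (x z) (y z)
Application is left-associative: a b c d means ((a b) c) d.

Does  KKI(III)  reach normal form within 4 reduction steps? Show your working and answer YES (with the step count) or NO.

  start: KKI(III)
  step 1: K(III)
  step 2: K(II)
  step 3: KI

Answer: YES — reaches normal form KI in 3 ≤ 4 steps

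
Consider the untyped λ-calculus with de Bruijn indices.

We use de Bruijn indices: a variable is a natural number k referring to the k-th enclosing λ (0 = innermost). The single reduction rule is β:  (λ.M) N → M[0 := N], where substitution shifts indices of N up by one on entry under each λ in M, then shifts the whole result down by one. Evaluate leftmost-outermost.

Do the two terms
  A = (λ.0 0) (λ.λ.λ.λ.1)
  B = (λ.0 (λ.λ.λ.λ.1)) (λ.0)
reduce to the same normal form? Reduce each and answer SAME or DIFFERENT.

Term A:
  start: (λ.0 0) (λ.λ.λ.λ.1)
  [1] (λ.λ.λ.λ.1) (λ.λ.λ.λ.1)
  [2] λ.λ.λ.1

Term B:
  start: (λ.0 (λ.λ.λ.λ.1)) (λ.0)
  [1] (λ.0) (λ.λ.λ.λ.1)
  [2] λ.λ.λ.λ.1

Answer: DIFFERENT — A ⇓ λ.λ.λ.1, B ⇓ λ.λ.λ.λ.1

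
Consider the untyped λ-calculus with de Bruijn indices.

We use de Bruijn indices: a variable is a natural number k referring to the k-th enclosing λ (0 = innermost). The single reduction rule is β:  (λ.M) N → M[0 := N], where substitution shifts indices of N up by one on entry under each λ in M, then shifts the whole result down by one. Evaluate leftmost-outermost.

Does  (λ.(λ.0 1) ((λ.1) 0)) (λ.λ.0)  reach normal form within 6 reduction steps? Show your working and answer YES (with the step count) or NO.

Answer: YES — reaches normal form λ.0 in 4 ≤ 6 steps

Working:
  start: (λ.(λ.0 1) ((λ.1) 0)) (λ.λ.0)
  →1  (λ.0 (λ.λ.0)) ((λ.λ.λ.0) (λ.λ.0))
  →2  (λ.λ.λ.0) (λ.λ.0) (λ.λ.0)
  →3  (λ.λ.0) (λ.λ.0)
  →4  λ.0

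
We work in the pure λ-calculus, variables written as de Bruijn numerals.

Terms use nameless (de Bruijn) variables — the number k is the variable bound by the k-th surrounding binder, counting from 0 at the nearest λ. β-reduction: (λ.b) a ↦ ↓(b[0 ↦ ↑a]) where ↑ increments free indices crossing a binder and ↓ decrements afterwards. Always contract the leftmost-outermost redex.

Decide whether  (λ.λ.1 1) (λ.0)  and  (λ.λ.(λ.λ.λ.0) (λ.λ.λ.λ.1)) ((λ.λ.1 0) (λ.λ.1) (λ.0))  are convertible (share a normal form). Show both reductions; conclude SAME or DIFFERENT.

Answer: DIFFERENT — A ⇓ λ.λ.0, B ⇓ λ.λ.λ.0

Reduction:
Term A:
  start: (λ.λ.1 1) (λ.0)
  [1] λ.(λ.0) (λ.0)
  [2] λ.λ.0

Term B:
  start: (λ.λ.(λ.λ.λ.0) (λ.λ.λ.λ.1)) ((λ.λ.1 0) (λ.λ.1) (λ.0))
  [1] λ.(λ.λ.λ.0) (λ.λ.λ.λ.1)
  [2] λ.λ.λ.0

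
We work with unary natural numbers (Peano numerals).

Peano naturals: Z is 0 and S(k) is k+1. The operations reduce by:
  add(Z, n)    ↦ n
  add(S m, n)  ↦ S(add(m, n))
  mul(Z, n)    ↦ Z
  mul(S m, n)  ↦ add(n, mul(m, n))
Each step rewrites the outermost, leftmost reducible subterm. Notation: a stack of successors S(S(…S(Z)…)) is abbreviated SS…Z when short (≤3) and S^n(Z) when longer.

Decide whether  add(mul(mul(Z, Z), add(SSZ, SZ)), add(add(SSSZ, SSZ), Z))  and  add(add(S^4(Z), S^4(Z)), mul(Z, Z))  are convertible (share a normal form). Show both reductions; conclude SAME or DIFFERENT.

Term A:
  start: add(mul(mul(Z, Z), add(SSZ, SZ)), add(add(SSSZ, SSZ), Z))
  step 1: add(mul(Z, add(SSZ, SZ)), add(add(SSSZ, SSZ), Z))
  step 2: add(Z, add(add(SSSZ, SSZ), Z))
  step 3: add(add(SSSZ, SSZ), Z)
  step 4: add(S(add(SSZ, SSZ)), Z)
  step 5: S(add(add(SSZ, SSZ), Z))
  step 6: S(add(S(add(SZ, SSZ)), Z))
  step 7: S(S(add(add(SZ, SSZ), Z)))
  step 8: S(S(add(S(add(Z, SSZ)), Z)))
  step 9: S(S(S(add(add(Z, SSZ), Z))))
  step 10: S(S(S(add(SSZ, Z))))
  step 11: S(S(S(S(add(SZ, Z)))))
  step 12: S(S(S(S(S(add(Z, Z))))))
  step 13: S^5(Z)

Term B:
  start: add(add(S^4(Z), S^4(Z)), mul(Z, Z))
  step 1: add(S(add(SSSZ, S^4(Z))), mul(Z, Z))
  step 2: S(add(add(SSSZ, S^4(Z)), mul(Z, Z)))
  step 3: S(add(S(add(SSZ, S^4(Z))), mul(Z, Z)))
  step 4: S(S(add(add(SSZ, S^4(Z)), mul(Z, Z))))
  step 5: S(S(add(S(add(SZ, S^4(Z))), mul(Z, Z))))
  step 6: S(S(S(add(add(SZ, S^4(Z)), mul(Z, Z)))))
  step 7: S(S(S(add(S(add(Z, S^4(Z))), mul(Z, Z)))))
  step 8: S(S(S(S(add(add(Z, S^4(Z)), mul(Z, Z))))))
  step 9: S(S(S(S(add(S^4(Z), mul(Z, Z))))))
  step 10: S(S(S(S(S(add(SSSZ, mul(Z, Z)))))))
  step 11: S(S(S(S(S(S(add(SSZ, mul(Z, Z))))))))
  step 12: S(S(S(S(S(S(S(add(SZ, mul(Z, Z)))))))))
  step 13: S(S(S(S(S(S(S(S(add(Z, mul(Z, Z))))))))))
  step 14: S(S(S(S(S(S(S(S(mul(Z, Z)))))))))
  step 15: S^8(Z)

Answer: DIFFERENT — A ⇓ S^5(Z), B ⇓ S^8(Z)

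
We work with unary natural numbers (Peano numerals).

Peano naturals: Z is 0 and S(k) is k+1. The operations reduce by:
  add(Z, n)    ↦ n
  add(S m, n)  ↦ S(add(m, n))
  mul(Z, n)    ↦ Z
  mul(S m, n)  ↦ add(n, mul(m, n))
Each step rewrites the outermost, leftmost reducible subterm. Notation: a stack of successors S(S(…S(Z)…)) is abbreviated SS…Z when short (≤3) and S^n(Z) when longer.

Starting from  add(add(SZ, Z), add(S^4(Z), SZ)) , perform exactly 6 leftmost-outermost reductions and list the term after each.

  start: add(add(SZ, Z), add(S^4(Z), SZ))
  step 1: add(S(add(Z, Z)), add(S^4(Z), SZ))
  step 2: S(add(add(Z, Z), add(S^4(Z), SZ)))
  step 3: S(add(Z, add(S^4(Z), SZ)))
  step 4: S(add(S^4(Z), SZ))
  step 5: S(S(add(SSSZ, SZ)))
  step 6: S(S(S(add(SSZ, SZ))))

Answer: after 6 steps: S(S(S(add(SSZ, SZ))))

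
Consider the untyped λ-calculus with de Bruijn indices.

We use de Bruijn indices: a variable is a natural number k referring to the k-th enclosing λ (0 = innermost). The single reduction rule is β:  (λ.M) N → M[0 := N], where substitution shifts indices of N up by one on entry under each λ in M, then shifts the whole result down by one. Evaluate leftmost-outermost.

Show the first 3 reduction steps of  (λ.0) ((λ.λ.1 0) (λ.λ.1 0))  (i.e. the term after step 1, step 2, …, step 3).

  start: (λ.0) ((λ.λ.1 0) (λ.λ.1 0))
  step 1: (λ.λ.1 0) (λ.λ.1 0)
  step 2: λ.(λ.λ.1 0) 0
  step 3: λ.λ.1 0

Answer: after 3 steps: λ.λ.1 0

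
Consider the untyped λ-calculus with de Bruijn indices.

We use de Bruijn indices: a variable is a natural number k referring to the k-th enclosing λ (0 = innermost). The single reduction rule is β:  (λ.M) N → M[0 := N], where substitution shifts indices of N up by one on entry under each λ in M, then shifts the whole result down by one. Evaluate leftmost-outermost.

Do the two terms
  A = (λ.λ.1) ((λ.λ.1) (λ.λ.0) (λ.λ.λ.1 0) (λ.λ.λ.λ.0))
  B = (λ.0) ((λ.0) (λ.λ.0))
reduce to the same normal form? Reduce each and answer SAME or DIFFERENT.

Answer: SAME — A ⇓ λ.λ.0, B ⇓ λ.λ.0

Working:
Term A:
  start: (λ.λ.1) ((λ.λ.1) (λ.λ.0) (λ.λ.λ.1 0) (λ.λ.λ.λ.0))
  →1  λ.(λ.λ.1) (λ.λ.0) (λ.λ.λ.1 0) (λ.λ.λ.λ.0)
  →2  λ.(λ.λ.λ.0) (λ.λ.λ.1 0) (λ.λ.λ.λ.0)
  →3  λ.(λ.λ.0) (λ.λ.λ.λ.0)
  →4  λ.λ.0

Term B:
  start: (λ.0) ((λ.0) (λ.λ.0))
  →1  (λ.0) (λ.λ.0)
  →2  λ.λ.0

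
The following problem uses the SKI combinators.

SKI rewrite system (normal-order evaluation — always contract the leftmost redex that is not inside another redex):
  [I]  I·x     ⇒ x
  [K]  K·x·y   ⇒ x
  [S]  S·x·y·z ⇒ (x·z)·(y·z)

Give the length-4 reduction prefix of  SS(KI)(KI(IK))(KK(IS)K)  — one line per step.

  start: SS(KI)(KI(IK))(KK(IS)K)
  →1  S(KI(IK))(KI(KI(IK)))(KK(IS)K)
  →2  KI(IK)(KK(IS)K)(KI(KI(IK))(KK(IS)K))
  →3  I(KK(IS)K)(KI(KI(IK))(KK(IS)K))
  →4  KK(IS)K(KI(KI(IK))(KK(IS)K))

Answer: after 4 steps: KK(IS)K(KI(KI(IK))(KK(IS)K))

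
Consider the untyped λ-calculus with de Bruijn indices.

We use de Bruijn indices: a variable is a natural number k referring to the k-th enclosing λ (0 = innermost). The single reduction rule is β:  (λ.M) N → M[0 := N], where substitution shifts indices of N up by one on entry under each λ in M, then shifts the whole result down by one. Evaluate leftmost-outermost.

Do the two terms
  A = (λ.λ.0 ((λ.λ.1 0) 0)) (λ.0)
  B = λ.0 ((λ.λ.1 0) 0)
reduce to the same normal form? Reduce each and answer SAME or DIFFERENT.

Term A:
  start: (λ.λ.0 ((λ.λ.1 0) 0)) (λ.0)
  step 1: λ.0 ((λ.λ.1 0) 0)
  step 2: λ.0 (λ.1 0)

Term B:
  start: λ.0 ((λ.λ.1 0) 0)
  step 1: λ.0 (λ.1 0)

Answer: SAME — A ⇓ λ.0 (λ.1 0), B ⇓ λ.0 (λ.1 0)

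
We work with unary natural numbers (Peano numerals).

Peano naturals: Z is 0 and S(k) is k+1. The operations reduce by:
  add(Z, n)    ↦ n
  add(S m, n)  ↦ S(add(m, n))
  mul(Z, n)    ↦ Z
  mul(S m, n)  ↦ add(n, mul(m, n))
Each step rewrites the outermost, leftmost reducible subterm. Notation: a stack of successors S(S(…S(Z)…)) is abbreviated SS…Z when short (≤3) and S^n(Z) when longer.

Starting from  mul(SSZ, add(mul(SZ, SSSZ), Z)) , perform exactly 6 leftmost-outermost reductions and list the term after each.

Answer: after 6 steps: S(add(add(S(add(SZ, mul(Z, SSSZ))), Z), mul(SZ, add(mul(SZ, SSSZ), Z))))

Derivation:
  start: mul(SSZ, add(mul(SZ, SSSZ), Z))
  →1  add(add(mul(SZ, SSSZ), Z), mul(SZ, add(mul(SZ, SSSZ), Z)))
  →2  add(add(add(SSSZ, mul(Z, SSSZ)), Z), mul(SZ, add(mul(SZ, SSSZ), Z)))
  →3  add(add(S(add(SSZ, mul(Z, SSSZ))), Z), mul(SZ, add(mul(SZ, SSSZ), Z)))
  →4  add(S(add(add(SSZ, mul(Z, SSSZ)), Z)), mul(SZ, add(mul(SZ, SSSZ), Z)))
  →5  S(add(add(add(SSZ, mul(Z, SSSZ)), Z), mul(SZ, add(mul(SZ, SSSZ), Z))))
  →6  S(add(add(S(add(SZ, mul(Z, SSSZ))), Z), mul(SZ, add(mul(SZ, SSSZ), Z))))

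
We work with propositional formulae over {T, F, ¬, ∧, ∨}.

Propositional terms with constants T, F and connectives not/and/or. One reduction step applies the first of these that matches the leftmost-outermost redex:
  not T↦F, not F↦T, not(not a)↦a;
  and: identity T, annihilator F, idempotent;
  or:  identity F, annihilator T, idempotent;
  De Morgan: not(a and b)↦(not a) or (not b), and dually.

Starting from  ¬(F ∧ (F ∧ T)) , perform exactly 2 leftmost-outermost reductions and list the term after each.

  start: ¬(F ∧ (F ∧ T))
  [1] ¬F ∨ ¬(F ∧ T)
  [2] T ∨ ¬(F ∧ T)

Answer: after 2 steps: T ∨ ¬(F ∧ T)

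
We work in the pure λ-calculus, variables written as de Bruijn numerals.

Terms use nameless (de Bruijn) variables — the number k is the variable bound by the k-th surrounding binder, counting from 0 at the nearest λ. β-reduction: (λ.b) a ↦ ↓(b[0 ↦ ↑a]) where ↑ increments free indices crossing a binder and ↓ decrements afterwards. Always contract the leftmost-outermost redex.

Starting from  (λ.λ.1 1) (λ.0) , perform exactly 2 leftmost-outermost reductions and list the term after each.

Answer: after 2 steps: λ.λ.0

Reduction:
  start: (λ.λ.1 1) (λ.0)
  [1] λ.(λ.0) (λ.0)
  [2] λ.λ.0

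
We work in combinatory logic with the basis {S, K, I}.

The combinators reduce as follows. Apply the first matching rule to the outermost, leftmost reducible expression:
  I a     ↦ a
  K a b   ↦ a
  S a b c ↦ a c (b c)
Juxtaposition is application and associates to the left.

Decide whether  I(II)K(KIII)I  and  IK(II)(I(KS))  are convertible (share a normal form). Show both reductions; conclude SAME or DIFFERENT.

Answer: SAME — A ⇓ I, B ⇓ I

Derivation:
Term A:
  start: I(II)K(KIII)I
  step 1: IIK(KIII)I
  step 2: IK(KIII)I
  step 3: K(KIII)I
  step 4: KIII
  step 5: II
  step 6: I

Term B:
  start: IK(II)(I(KS))
  step 1: K(II)(I(KS))
  step 2: II
  step 3: I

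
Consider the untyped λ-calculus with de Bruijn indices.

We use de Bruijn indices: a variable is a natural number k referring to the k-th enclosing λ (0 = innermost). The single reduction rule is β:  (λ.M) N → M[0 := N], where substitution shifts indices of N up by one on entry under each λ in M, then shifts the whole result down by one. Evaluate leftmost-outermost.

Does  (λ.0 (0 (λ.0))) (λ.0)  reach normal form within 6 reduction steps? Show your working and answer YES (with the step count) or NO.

Answer: YES — reaches normal form λ.0 in 3 ≤ 6 steps

Reduction:
  start: (λ.0 (0 (λ.0))) (λ.0)
  [1] (λ.0) ((λ.0) (λ.0))
  [2] (λ.0) (λ.0)
  [3] λ.0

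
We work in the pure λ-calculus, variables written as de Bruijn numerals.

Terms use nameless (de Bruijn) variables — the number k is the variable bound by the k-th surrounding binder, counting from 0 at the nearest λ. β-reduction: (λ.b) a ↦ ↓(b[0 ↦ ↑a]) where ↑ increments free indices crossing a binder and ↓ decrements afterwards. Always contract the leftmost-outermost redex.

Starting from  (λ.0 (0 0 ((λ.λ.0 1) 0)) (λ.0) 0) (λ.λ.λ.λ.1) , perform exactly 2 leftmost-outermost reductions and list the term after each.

Answer: after 2 steps: (λ.λ.λ.1) (λ.0) (λ.λ.λ.λ.1)

Reduction:
  start: (λ.0 (0 0 ((λ.λ.0 1) 0)) (λ.0) 0) (λ.λ.λ.λ.1)
  step 1: (λ.λ.λ.λ.1) ((λ.λ.λ.λ.1) (λ.λ.λ.λ.1) ((λ.λ.0 1) (λ.λ.λ.λ.1))) (λ.0) (λ.λ.λ.λ.1)
  step 2: (λ.λ.λ.1) (λ.0) (λ.λ.λ.λ.1)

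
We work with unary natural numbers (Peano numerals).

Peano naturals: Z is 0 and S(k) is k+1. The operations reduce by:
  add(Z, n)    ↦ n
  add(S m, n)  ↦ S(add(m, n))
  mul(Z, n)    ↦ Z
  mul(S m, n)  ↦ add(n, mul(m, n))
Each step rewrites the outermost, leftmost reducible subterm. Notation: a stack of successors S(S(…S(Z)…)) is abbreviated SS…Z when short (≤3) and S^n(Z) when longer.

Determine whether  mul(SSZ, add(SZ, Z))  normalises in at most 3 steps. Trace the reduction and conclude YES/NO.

  start: mul(SSZ, add(SZ, Z))
  →1  add(add(SZ, Z), mul(SZ, add(SZ, Z)))
  →2  add(S(add(Z, Z)), mul(SZ, add(SZ, Z)))
  →3  S(add(add(Z, Z), mul(SZ, add(SZ, Z))))

Answer: NO — after 3 steps the term is S(add(add(Z, Z), mul(SZ, add(SZ, Z)))), not yet normal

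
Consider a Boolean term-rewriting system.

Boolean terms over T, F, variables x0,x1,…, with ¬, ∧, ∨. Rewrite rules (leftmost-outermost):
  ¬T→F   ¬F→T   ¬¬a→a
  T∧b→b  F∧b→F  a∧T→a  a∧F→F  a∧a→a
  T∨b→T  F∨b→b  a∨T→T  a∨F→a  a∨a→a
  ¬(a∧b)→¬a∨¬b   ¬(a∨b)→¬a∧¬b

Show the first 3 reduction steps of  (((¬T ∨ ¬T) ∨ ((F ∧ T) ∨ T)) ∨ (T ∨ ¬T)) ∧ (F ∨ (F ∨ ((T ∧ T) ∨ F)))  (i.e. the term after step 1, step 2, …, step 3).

  start: (((¬T ∨ ¬T) ∨ ((F ∧ T) ∨ T)) ∨ (T ∨ ¬T)) ∧ (F ∨ (F ∨ ((T ∧ T) ∨ F)))
  →1  ((¬T ∨ ((F ∧ T) ∨ T)) ∨ (T ∨ ¬T)) ∧ (F ∨ (F ∨ ((T ∧ T) ∨ F)))
  →2  ((F ∨ ((F ∧ T) ∨ T)) ∨ (T ∨ ¬T)) ∧ (F ∨ (F ∨ ((T ∧ T) ∨ F)))
  →3  (((F ∧ T) ∨ T) ∨ (T ∨ ¬T)) ∧ (F ∨ (F ∨ ((T ∧ T) ∨ F)))

Answer: after 3 steps: (((F ∧ T) ∨ T) ∨ (T ∨ ¬T)) ∧ (F ∨ (F ∨ ((T ∧ T) ∨ F)))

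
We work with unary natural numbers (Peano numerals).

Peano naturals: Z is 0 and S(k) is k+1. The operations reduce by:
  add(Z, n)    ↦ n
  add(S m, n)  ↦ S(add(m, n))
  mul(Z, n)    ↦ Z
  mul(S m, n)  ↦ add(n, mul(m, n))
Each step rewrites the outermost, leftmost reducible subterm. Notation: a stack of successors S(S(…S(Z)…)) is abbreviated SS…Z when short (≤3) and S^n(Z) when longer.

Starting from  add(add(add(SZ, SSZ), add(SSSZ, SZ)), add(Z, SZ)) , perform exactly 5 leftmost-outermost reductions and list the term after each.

  start: add(add(add(SZ, SSZ), add(SSSZ, SZ)), add(Z, SZ))
  [1] add(add(S(add(Z, SSZ)), add(SSSZ, SZ)), add(Z, SZ))
  [2] add(S(add(add(Z, SSZ), add(SSSZ, SZ))), add(Z, SZ))
  [3] S(add(add(add(Z, SSZ), add(SSSZ, SZ)), add(Z, SZ)))
  [4] S(add(add(SSZ, add(SSSZ, SZ)), add(Z, SZ)))
  [5] S(add(S(add(SZ, add(SSSZ, SZ))), add(Z, SZ)))

Answer: after 5 steps: S(add(S(add(SZ, add(SSSZ, SZ))), add(Z, SZ)))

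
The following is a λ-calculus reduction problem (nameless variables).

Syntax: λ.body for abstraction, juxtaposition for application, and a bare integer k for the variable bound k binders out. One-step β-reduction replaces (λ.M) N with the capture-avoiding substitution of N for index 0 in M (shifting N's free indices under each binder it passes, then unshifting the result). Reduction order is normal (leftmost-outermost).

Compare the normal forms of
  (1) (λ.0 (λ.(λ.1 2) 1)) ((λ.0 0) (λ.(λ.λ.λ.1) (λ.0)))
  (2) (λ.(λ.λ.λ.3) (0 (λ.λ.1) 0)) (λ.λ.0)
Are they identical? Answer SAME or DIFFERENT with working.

Answer: DIFFERENT — A ⇓ λ.λ.0 (λ.λ.1), B ⇓ λ.λ.λ.λ.0

Reduction:
Term A:
  start: (λ.0 (λ.(λ.1 2) 1)) ((λ.0 0) (λ.(λ.λ.λ.1) (λ.0)))
  [1] (λ.0 0) (λ.(λ.λ.λ.1) (λ.0)) (λ.(λ.1 ((λ.0 0) (λ.(λ.λ.λ.1) (λ.0)))) ((λ.0 0) (λ.(λ.λ.λ.1) (λ.0))))
  [2] (λ.(λ.λ.λ.1) (λ.0)) (λ.(λ.λ.λ.1) (λ.0)) (λ.(λ.1 ((λ.0 0) (λ.(λ.λ.λ.1) (λ.0)))) ((λ.0 0) (λ.(λ.λ.λ.1) (λ.0))))
  [3] (λ.λ.λ.1) (λ.0) (λ.(λ.1 ((λ.0 0) (λ.(λ.λ.λ.1) (λ.0)))) ((λ.0 0) (λ.(λ.λ.λ.1) (λ.0))))
  [4] (λ.λ.1) (λ.(λ.1 ((λ.0 0) (λ.(λ.λ.λ.1) (λ.0)))) ((λ.0 0) (λ.(λ.λ.λ.1) (λ.0))))
  [5] λ.λ.(λ.1 ((λ.0 0) (λ.(λ.λ.λ.1) (λ.0)))) ((λ.0 0) (λ.(λ.λ.λ.1) (λ.0)))
  [6] λ.λ.0 ((λ.0 0) (λ.(λ.λ.λ.1) (λ.0)))
  [7] λ.λ.0 ((λ.(λ.λ.λ.1) (λ.0)) (λ.(λ.λ.λ.1) (λ.0)))
  [8] λ.λ.0 ((λ.λ.λ.1) (λ.0))
  [9] λ.λ.0 (λ.λ.1)

Term B:
  start: (λ.(λ.λ.λ.3) (0 (λ.λ.1) 0)) (λ.λ.0)
  [1] (λ.λ.λ.λ.λ.0) ((λ.λ.0) (λ.λ.1) (λ.λ.0))
  [2] λ.λ.λ.λ.0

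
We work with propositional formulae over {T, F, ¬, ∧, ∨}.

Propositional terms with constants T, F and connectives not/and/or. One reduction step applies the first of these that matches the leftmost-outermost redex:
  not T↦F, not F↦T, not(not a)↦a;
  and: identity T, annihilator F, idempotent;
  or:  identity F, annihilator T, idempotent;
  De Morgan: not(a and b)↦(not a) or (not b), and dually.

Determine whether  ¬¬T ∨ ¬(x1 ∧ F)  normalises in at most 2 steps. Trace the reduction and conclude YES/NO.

Answer: YES — reaches normal form T in 2 ≤ 2 steps

Reduction:
  start: ¬¬T ∨ ¬(x1 ∧ F)
  [1] T ∨ ¬(x1 ∧ F)
  [2] T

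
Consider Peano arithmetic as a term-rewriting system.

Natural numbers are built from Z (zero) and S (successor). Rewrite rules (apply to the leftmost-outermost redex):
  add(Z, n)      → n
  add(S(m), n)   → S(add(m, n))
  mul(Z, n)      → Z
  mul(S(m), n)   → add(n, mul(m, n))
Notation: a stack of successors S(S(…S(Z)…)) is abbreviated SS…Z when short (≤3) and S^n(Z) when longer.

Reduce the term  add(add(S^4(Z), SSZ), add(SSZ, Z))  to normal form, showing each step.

  start: add(add(S^4(Z), SSZ), add(SSZ, Z))
  →1  add(S(add(SSSZ, SSZ)), add(SSZ, Z))
  →2  S(add(add(SSSZ, SSZ), add(SSZ, Z)))
  →3  S(add(S(add(SSZ, SSZ)), add(SSZ, Z)))
  →4  S(S(add(add(SSZ, SSZ), add(SSZ, Z))))
  →5  S(S(add(S(add(SZ, SSZ)), add(SSZ, Z))))
  →6  S(S(S(add(add(SZ, SSZ), add(SSZ, Z)))))
  →7  S(S(S(add(S(add(Z, SSZ)), add(SSZ, Z)))))
  →8  S(S(S(S(add(add(Z, SSZ), add(SSZ, Z))))))
  →9  S(S(S(S(add(SSZ, add(SSZ, Z))))))
  →10  S(S(S(S(S(add(SZ, add(SSZ, Z)))))))
  →11  S(S(S(S(S(S(add(Z, add(SSZ, Z))))))))
  →12  S(S(S(S(S(S(add(SSZ, Z)))))))
  →13  S(S(S(S(S(S(S(add(SZ, Z))))))))
  →14  S(S(S(S(S(S(S(S(add(Z, Z)))))))))
  →15  S^8(Z)

Answer: normal form = S^8(Z)  (in 15 steps)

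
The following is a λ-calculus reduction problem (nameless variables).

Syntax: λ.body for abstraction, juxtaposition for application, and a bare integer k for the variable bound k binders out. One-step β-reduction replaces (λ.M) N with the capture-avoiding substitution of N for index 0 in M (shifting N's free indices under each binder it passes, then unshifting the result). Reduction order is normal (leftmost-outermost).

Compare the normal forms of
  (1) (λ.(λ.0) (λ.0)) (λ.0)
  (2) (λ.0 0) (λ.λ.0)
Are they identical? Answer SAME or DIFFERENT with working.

Term A:
  start: (λ.(λ.0) (λ.0)) (λ.0)
  [1] (λ.0) (λ.0)
  [2] λ.0

Term B:
  start: (λ.0 0) (λ.λ.0)
  [1] (λ.λ.0) (λ.λ.0)
  [2] λ.0

Answer: SAME — A ⇓ λ.0, B ⇓ λ.0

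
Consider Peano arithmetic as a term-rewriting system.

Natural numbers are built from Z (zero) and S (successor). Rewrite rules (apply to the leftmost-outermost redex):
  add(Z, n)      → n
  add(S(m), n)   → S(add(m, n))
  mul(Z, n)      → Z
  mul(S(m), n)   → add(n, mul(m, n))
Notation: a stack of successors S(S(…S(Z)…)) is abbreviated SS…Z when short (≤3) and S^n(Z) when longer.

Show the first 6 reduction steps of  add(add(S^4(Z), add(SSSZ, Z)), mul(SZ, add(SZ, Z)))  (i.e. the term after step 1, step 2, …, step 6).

Answer: after 6 steps: S(S(S(add(add(SZ, add(SSSZ, Z)), mul(SZ, add(SZ, Z))))))

Working:
  start: add(add(S^4(Z), add(SSSZ, Z)), mul(SZ, add(SZ, Z)))
  →1  add(S(add(SSSZ, add(SSSZ, Z))), mul(SZ, add(SZ, Z)))
  →2  S(add(add(SSSZ, add(SSSZ, Z)), mul(SZ, add(SZ, Z))))
  →3  S(add(S(add(SSZ, add(SSSZ, Z))), mul(SZ, add(SZ, Z))))
  →4  S(S(add(add(SSZ, add(SSSZ, Z)), mul(SZ, add(SZ, Z)))))
  →5  S(S(add(S(add(SZ, add(SSSZ, Z))), mul(SZ, add(SZ, Z)))))
  →6  S(S(S(add(add(SZ, add(SSSZ, Z)), mul(SZ, add(SZ, Z))))))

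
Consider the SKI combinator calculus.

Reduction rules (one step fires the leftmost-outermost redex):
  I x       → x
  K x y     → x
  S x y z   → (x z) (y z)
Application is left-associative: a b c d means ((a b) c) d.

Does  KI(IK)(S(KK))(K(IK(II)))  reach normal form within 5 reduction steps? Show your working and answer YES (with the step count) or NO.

Answer: YES — reaches normal form S(KK)(K(KI)) in 4 ≤ 5 steps

Reduction:
  start: KI(IK)(S(KK))(K(IK(II)))
  step 1: I(S(KK))(K(IK(II)))
  step 2: S(KK)(K(IK(II)))
  step 3: S(KK)(K(K(II)))
  step 4: S(KK)(K(KI))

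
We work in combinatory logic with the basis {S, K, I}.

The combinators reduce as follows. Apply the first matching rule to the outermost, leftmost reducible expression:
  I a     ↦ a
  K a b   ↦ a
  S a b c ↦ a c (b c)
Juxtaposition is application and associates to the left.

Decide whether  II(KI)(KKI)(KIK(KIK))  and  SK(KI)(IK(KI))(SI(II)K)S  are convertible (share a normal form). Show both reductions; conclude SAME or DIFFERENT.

Answer: SAME — A ⇓ I, B ⇓ I

Derivation:
Term A:
  start: II(KI)(KKI)(KIK(KIK))
  →1  I(KI)(KKI)(KIK(KIK))
  →2  KI(KKI)(KIK(KIK))
  →3  I(KIK(KIK))
  →4  KIK(KIK)
  →5  I(KIK)
  →6  KIK
  →7  I

Term B:
  start: SK(KI)(IK(KI))(SI(II)K)S
  →1  K(IK(KI))(KI(IK(KI)))(SI(II)K)S
  →2  IK(KI)(SI(II)K)S
  →3  K(KI)(SI(II)K)S
  →4  KIS
  →5  I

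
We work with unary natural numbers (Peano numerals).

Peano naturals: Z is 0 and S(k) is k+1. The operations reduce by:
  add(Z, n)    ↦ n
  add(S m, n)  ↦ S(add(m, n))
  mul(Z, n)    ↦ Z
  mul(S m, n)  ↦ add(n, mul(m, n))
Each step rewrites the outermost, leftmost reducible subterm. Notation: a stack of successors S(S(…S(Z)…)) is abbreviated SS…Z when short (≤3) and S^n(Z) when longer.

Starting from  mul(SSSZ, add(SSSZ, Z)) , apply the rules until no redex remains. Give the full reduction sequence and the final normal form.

Answer: normal form = S^9(Z)  (in 28 steps)

Reduction:
  start: mul(SSSZ, add(SSSZ, Z))
  [1] add(add(SSSZ, Z), mul(SSZ, add(SSSZ, Z)))
  [2] add(S(add(SSZ, Z)), mul(SSZ, add(SSSZ, Z)))
  [3] S(add(add(SSZ, Z), mul(SSZ, add(SSSZ, Z))))
  [4] S(add(S(add(SZ, Z)), mul(SSZ, add(SSSZ, Z))))
  [5] S(S(add(add(SZ, Z), mul(SSZ, add(SSSZ, Z)))))
  [6] S(S(add(S(add(Z, Z)), mul(SSZ, add(SSSZ, Z)))))
  [7] S(S(S(add(add(Z, Z), mul(SSZ, add(SSSZ, Z))))))
  [8] S(S(S(add(Z, mul(SSZ, add(SSSZ, Z))))))
  [9] S(S(S(mul(SSZ, add(SSSZ, Z)))))
  [10] S(S(S(add(add(SSSZ, Z), mul(SZ, add(SSSZ, Z))))))
  [11] S(S(S(add(S(add(SSZ, Z)), mul(SZ, add(SSSZ, Z))))))
  [12] S(S(S(S(add(add(SSZ, Z), mul(SZ, add(SSSZ, Z)))))))
  [13] S(S(S(S(add(S(add(SZ, Z)), mul(SZ, add(SSSZ, Z)))))))
  [14] S(S(S(S(S(add(add(SZ, Z), mul(SZ, add(SSSZ, Z))))))))
  [15] S(S(S(S(S(add(S(add(Z, Z)), mul(SZ, add(SSSZ, Z))))))))
  [16] S(S(S(S(S(S(add(add(Z, Z), mul(SZ, add(SSSZ, Z)))))))))
  [17] S(S(S(S(S(S(add(Z, mul(SZ, add(SSSZ, Z)))))))))
  [18] S(S(S(S(S(S(mul(SZ, add(SSSZ, Z))))))))
  [19] S(S(S(S(S(S(add(add(SSSZ, Z), mul(Z, add(SSSZ, Z)))))))))
  [20] S(S(S(S(S(S(add(S(add(SSZ, Z)), mul(Z, add(SSSZ, Z)))))))))
  [21] S(S(S(S(S(S(S(add(add(SSZ, Z), mul(Z, add(SSSZ, Z))))))))))
  [22] S(S(S(S(S(S(S(add(S(add(SZ, Z)), mul(Z, add(SSSZ, Z))))))))))
  [23] S(S(S(S(S(S(S(S(add(add(SZ, Z), mul(Z, add(SSSZ, Z)))))))))))
  [24] S(S(S(S(S(S(S(S(add(S(add(Z, Z)), mul(Z, add(SSSZ, Z)))))))))))
  [25] S(S(S(S(S(S(S(S(S(add(add(Z, Z), mul(Z, add(SSSZ, Z))))))))))))
  [26] S(S(S(S(S(S(S(S(S(add(Z, mul(Z, add(SSSZ, Z))))))))))))
  [27] S(S(S(S(S(S(S(S(S(mul(Z, add(SSSZ, Z)))))))))))
  [28] S^9(Z)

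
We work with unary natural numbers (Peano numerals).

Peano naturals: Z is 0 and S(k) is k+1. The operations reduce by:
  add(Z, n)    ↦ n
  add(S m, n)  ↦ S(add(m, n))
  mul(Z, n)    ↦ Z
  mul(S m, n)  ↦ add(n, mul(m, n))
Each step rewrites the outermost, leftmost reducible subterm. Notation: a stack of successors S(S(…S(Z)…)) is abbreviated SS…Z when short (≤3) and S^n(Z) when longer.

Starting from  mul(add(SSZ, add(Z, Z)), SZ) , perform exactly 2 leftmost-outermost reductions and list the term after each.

  start: mul(add(SSZ, add(Z, Z)), SZ)
  [1] mul(S(add(SZ, add(Z, Z))), SZ)
  [2] add(SZ, mul(add(SZ, add(Z, Z)), SZ))

Answer: after 2 steps: add(SZ, mul(add(SZ, add(Z, Z)), SZ))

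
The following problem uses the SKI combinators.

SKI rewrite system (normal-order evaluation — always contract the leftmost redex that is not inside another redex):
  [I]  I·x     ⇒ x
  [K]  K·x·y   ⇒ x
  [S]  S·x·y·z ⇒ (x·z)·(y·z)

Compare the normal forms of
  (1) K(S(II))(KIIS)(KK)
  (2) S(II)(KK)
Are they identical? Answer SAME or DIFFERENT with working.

Term A:
  start: K(S(II))(KIIS)(KK)
  step 1: S(II)(KK)
  step 2: SI(KK)

Term B:
  start: S(II)(KK)
  step 1: SI(KK)

Answer: SAME — A ⇓ SI(KK), B ⇓ SI(KK)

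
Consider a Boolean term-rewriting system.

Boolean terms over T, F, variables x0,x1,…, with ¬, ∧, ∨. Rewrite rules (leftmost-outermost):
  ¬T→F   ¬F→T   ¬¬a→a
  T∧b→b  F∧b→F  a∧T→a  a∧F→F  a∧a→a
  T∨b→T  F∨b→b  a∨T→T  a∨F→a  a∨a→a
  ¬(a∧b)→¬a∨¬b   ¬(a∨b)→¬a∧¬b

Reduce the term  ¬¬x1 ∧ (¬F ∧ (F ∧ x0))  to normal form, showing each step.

  start: ¬¬x1 ∧ (¬F ∧ (F ∧ x0))
  →1  x1 ∧ (¬F ∧ (F ∧ x0))
  →2  x1 ∧ (T ∧ (F ∧ x0))
  →3  x1 ∧ (F ∧ x0)
  →4  x1 ∧ F
  →5  F

Answer: normal form = F  (in 5 steps)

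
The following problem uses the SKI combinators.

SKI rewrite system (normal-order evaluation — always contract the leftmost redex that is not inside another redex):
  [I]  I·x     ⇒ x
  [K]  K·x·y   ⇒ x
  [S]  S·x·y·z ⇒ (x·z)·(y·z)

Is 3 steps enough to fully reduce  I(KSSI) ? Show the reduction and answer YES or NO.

  start: I(KSSI)
  [1] KSSI
  [2] SI

Answer: YES — reaches normal form SI in 2 ≤ 3 steps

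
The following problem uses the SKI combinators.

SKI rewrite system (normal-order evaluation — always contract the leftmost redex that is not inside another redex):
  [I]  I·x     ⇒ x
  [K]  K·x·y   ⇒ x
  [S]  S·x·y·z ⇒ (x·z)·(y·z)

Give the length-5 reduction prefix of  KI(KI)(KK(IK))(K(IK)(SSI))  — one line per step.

Answer: after 5 steps: KK

Working:
  start: KI(KI)(KK(IK))(K(IK)(SSI))
  [1] I(KK(IK))(K(IK)(SSI))
  [2] KK(IK)(K(IK)(SSI))
  [3] K(K(IK)(SSI))
  [4] K(IK)
  [5] KK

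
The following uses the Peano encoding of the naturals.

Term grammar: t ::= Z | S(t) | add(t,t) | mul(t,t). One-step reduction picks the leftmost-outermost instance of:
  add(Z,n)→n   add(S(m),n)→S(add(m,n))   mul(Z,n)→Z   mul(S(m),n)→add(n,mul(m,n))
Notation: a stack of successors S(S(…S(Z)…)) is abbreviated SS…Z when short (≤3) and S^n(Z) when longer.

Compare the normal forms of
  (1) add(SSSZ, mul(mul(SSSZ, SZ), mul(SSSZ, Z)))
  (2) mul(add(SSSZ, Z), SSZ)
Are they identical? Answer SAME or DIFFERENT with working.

Answer: DIFFERENT — A ⇓ SSSZ, B ⇓ S^6(Z)

Reduction:
Term A:
  start: add(SSSZ, mul(mul(SSSZ, SZ), mul(SSSZ, Z)))
  →1  S(add(SSZ, mul(mul(SSSZ, SZ), mul(SSSZ, Z))))
  →2  S(S(add(SZ, mul(mul(SSSZ, SZ), mul(SSSZ, Z)))))
  →3  S(S(S(add(Z, mul(mul(SSSZ, SZ), mul(SSSZ, Z))))))
  →4  S(S(S(mul(mul(SSSZ, SZ), mul(SSSZ, Z)))))
  →5  S(S(S(mul(add(SZ, mul(SSZ, SZ)), mul(SSSZ, Z)))))
  →6  S(S(S(mul(S(add(Z, mul(SSZ, SZ))), mul(SSSZ, Z)))))
  →7  S(S(S(add(mul(SSSZ, Z), mul(add(Z, mul(SSZ, SZ)), mul(SSSZ, Z))))))
  →8  S(S(S(add(add(Z, mul(SSZ, Z)), mul(add(Z, mul(SSZ, SZ)), mul(SSSZ, Z))))))
  →9  S(S(S(add(mul(SSZ, Z), mul(add(Z, mul(SSZ, SZ)), mul(SSSZ, Z))))))
  →10  S(S(S(add(add(Z, mul(SZ, Z)), mul(add(Z, mul(SSZ, SZ)), mul(SSSZ, Z))))))
  →11  S(S(S(add(mul(SZ, Z), mul(add(Z, mul(SSZ, SZ)), mul(SSSZ, Z))))))
  →12  S(S(S(add(add(Z, mul(Z, Z)), mul(add(Z, mul(SSZ, SZ)), mul(SSSZ, Z))))))
  →13  S(S(S(add(mul(Z, Z), mul(add(Z, mul(SSZ, SZ)), mul(SSSZ, Z))))))
  →14  S(S(S(add(Z, mul(add(Z, mul(SSZ, SZ)), mul(SSSZ, Z))))))
  →15  S(S(S(mul(add(Z, mul(SSZ, SZ)), mul(SSSZ, Z)))))
  →16  S(S(S(mul(mul(SSZ, SZ), mul(SSSZ, Z)))))
  →17  S(S(S(mul(add(SZ, mul(SZ, SZ)), mul(SSSZ, Z)))))
  →18  S(S(S(mul(S(add(Z, mul(SZ, SZ))), mul(SSSZ, Z)))))
  →19  S(S(S(add(mul(SSSZ, Z), mul(add(Z, mul(SZ, SZ)), mul(SSSZ, Z))))))
  →20  S(S(S(add(add(Z, mul(SSZ, Z)), mul(add(Z, mul(SZ, SZ)), mul(SSSZ, Z))))))
  →21  S(S(S(add(mul(SSZ, Z), mul(add(Z, mul(SZ, SZ)), mul(SSSZ, Z))))))
  →22  S(S(S(add(add(Z, mul(SZ, Z)), mul(add(Z, mul(SZ, SZ)), mul(SSSZ, Z))))))
  →23  S(S(S(add(mul(SZ, Z), mul(add(Z, mul(SZ, SZ)), mul(SSSZ, Z))))))
  →24  S(S(S(add(add(Z, mul(Z, Z)), mul(add(Z, mul(SZ, SZ)), mul(SSSZ, Z))))))
  →25  S(S(S(add(mul(Z, Z), mul(add(Z, mul(SZ, SZ)), mul(SSSZ, Z))))))
  →26  S(S(S(add(Z, mul(add(Z, mul(SZ, SZ)), mul(SSSZ, Z))))))
  →27  S(S(S(mul(add(Z, mul(SZ, SZ)), mul(SSSZ, Z)))))
  →28  S(S(S(mul(mul(SZ, SZ), mul(SSSZ, Z)))))
  →29  S(S(S(mul(add(SZ, mul(Z, SZ)), mul(SSSZ, Z)))))
  →30  S(S(S(mul(S(add(Z, mul(Z, SZ))), mul(SSSZ, Z)))))
  →31  S(S(S(add(mul(SSSZ, Z), mul(add(Z, mul(Z, SZ)), mul(SSSZ, Z))))))
  →32  S(S(S(add(add(Z, mul(SSZ, Z)), mul(add(Z, mul(Z, SZ)), mul(SSSZ, Z))))))
  →33  S(S(S(add(mul(SSZ, Z), mul(add(Z, mul(Z, SZ)), mul(SSSZ, Z))))))
  →34  S(S(S(add(add(Z, mul(SZ, Z)), mul(add(Z, mul(Z, SZ)), mul(SSSZ, Z))))))
  →35  S(S(S(add(mul(SZ, Z), mul(add(Z, mul(Z, SZ)), mul(SSSZ, Z))))))
  →36  S(S(S(add(add(Z, mul(Z, Z)), mul(add(Z, mul(Z, SZ)), mul(SSSZ, Z))))))
  →37  S(S(S(add(mul(Z, Z), mul(add(Z, mul(Z, SZ)), mul(SSSZ, Z))))))
  →38  S(S(S(add(Z, mul(add(Z, mul(Z, SZ)), mul(SSSZ, Z))))))
  →39  S(S(S(mul(add(Z, mul(Z, SZ)), mul(SSSZ, Z)))))
  →40  S(S(S(mul(mul(Z, SZ), mul(SSSZ, Z)))))
  →41  S(S(S(mul(Z, mul(SSSZ, Z)))))
  →42  SSSZ

Term B:
  start: mul(add(SSSZ, Z), SSZ)
  →1  mul(S(add(SSZ, Z)), SSZ)
  →2  add(SSZ, mul(add(SSZ, Z), SSZ))
  →3  S(add(SZ, mul(add(SSZ, Z), SSZ)))
  →4  S(S(add(Z, mul(add(SSZ, Z), SSZ))))
  →5  S(S(mul(add(SSZ, Z), SSZ)))
  →6  S(S(mul(S(add(SZ, Z)), SSZ)))
  →7  S(S(add(SSZ, mul(add(SZ, Z), SSZ))))
  →8  S(S(S(add(SZ, mul(add(SZ, Z), SSZ)))))
  →9  S(S(S(S(add(Z, mul(add(SZ, Z), SSZ))))))
  →10  S(S(S(S(mul(add(SZ, Z), SSZ)))))
  →11  S(S(S(S(mul(S(add(Z, Z)), SSZ)))))
  →12  S(S(S(S(add(SSZ, mul(add(Z, Z), SSZ))))))
  →13  S(S(S(S(S(add(SZ, mul(add(Z, Z), SSZ)))))))
  →14  S(S(S(S(S(S(add(Z, mul(add(Z, Z), SSZ))))))))
  →15  S(S(S(S(S(S(mul(add(Z, Z), SSZ)))))))
  →16  S(S(S(S(S(S(mul(Z, SSZ)))))))
  →17  S^6(Z)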